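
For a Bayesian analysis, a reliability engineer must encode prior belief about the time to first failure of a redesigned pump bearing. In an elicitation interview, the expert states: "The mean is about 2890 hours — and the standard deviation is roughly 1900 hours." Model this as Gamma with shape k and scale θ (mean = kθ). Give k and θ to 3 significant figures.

k ≈ 2.31, θ ≈ 1250

For Gamma(k, scale θ): mean = kθ, variance = kθ², so CV = 1/√k.
CV = SD/mean = 1900/2890 = 0.6574, hence k = 1/CV² = 2.31.
Then θ = mean/k = 2890/2.31 = 1250.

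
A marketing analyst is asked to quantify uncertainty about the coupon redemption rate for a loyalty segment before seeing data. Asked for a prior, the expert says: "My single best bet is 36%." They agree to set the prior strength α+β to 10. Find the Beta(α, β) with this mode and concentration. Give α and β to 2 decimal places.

α = 3.88, β = 6.12

For α,β > 1 the Beta mode is (α−1)/(α+β−2). With α+β = 10, the mode is (α−1)/8.
Set (α−1)/8 = 0.36 → α = 1 + 0.36·8 = 3.88.
β = 10 − α = 6.12.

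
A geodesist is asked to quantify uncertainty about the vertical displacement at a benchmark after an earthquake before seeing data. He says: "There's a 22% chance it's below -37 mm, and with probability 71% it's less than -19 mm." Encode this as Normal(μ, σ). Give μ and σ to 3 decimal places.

μ = -26.514, σ = 13.579

The p-quantile of Normal(μ,σ) is μ + z_p·σ, with z_{0.22} = -0.7722 and z_{0.71} = 0.5534.
Eliminate σ: μ = (z₂·x₁ − z₁·x₂)/(z₂ − z₁) = (0.5534·-37 − (-0.7722)·-19)/1.326 = -26.514.
Then σ = (x₂ − x₁)/(z₂ − z₁) = (-19 − -37)/1.326 = 13.579.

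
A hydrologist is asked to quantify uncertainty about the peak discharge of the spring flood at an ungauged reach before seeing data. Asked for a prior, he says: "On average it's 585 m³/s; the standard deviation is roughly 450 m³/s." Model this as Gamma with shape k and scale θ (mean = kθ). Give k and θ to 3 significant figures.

For Gamma(k, scale θ): mean = kθ, variance = kθ², so CV = 1/√k.
CV = SD/mean = 450/585 = 0.7692, hence k = 1/CV² = 1.69.
Then θ = mean/k = 585/1.69 = 346.

k ≈ 1.69, θ ≈ 346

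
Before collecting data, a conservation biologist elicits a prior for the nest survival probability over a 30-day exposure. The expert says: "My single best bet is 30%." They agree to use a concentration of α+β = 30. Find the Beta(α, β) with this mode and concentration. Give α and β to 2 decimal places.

α = 9.40, β = 20.60

For α,β > 1 the Beta mode is (α−1)/(α+β−2). With α+β = 30, the mode is (α−1)/28.
Set (α−1)/28 = 0.3 → α = 1 + 0.3·28 = 9.40.
β = 30 − α = 20.60.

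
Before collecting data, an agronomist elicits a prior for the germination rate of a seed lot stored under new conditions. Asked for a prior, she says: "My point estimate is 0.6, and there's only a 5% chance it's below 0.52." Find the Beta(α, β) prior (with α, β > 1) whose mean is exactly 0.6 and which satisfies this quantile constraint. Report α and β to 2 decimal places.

With mean 0.6 fixed, write α = 0.6s, β = 0.4s where s = α+β.
Need P(θ < 0.52) = 0.05 under Beta(0.6s, 0.4s). Normal approximation: (q−m)/√(m(1−m)/s) ≈ z_{0.05} = -1.64, so s ≈ 0.6·0.4·(-1.64)²/(0.52−0.6)² = 101.5.
At s = 101.5: P(θ<0.52) ≈ 0.052. Adjusting to match 0.05 gives s ≈ 103.42.
So α = 0.6·103.42 ≈ 62.05, β = 0.4·103.42 ≈ 41.37.

α ≈ 62.05, β ≈ 41.37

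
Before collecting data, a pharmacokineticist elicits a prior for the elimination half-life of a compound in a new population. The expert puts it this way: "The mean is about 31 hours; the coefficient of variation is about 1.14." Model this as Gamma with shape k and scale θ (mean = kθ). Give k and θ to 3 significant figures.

k ≈ 0.769, θ ≈ 40.3

For Gamma(k, scale θ): mean = kθ, variance = kθ², so CV = 1/√k.
CV = 1.14, hence k = 1/CV² = 0.769.
Then θ = mean/k = 31/0.769 = 40.3.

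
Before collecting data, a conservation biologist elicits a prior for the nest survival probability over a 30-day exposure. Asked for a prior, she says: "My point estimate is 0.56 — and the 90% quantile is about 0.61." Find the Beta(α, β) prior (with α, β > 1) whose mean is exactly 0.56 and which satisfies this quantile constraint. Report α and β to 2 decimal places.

α ≈ 89.87, β ≈ 70.62

With mean 0.56 fixed, write α = 0.56s, β = 0.44s where s = α+β.
Need P(θ < 0.61) = 0.9 under Beta(0.56s, 0.44s). Normal approximation: (q−m)/√(m(1−m)/s) ≈ z_{0.9} = 1.28, so s ≈ 0.56·0.44·(1.28)²/(0.61−0.56)² = 161.9.
At s = 161.9: P(θ<0.61) ≈ 0.901. Adjusting to match 0.9 gives s ≈ 160.49.
So α = 0.56·160.49 ≈ 89.87, β = 0.44·160.49 ≈ 70.62.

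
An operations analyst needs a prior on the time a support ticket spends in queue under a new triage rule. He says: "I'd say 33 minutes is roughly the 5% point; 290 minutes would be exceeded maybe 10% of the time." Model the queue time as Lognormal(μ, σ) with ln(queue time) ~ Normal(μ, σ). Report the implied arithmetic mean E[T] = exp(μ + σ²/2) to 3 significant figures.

E[T] ≈ 148 minutes

If T ~ Lognormal(μ,σ) then ln T ~ Normal(μ,σ), so the p-quantile of ln T is μ + z_p·σ.
ln(33) = 3.497 and ln(290) = 5.67; z_{0.05} = -1.645, z_{0.9} = 1.282.
σ = (5.67 − 3.497)/(1.282 − (-1.645)) = 0.743.
μ = 3.497 − (-1.645)·0.743 = 4.718.
E[T] = exp(μ + σ²/2) = exp(4.718 + 0.2758) = 148 minutes.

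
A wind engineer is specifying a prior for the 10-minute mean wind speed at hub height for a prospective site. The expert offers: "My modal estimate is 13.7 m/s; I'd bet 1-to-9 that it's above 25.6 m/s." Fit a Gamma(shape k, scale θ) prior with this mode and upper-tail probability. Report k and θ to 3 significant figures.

k ≈ 5.89, θ ≈ 2.8

Gamma(k,θ) with k>1 has mode (k−1)θ, so θ = 13.7/(k−1).
Need P(X < 25.6) = 0.9 with θ tied to k this way. Start at k = 2, θ = 13.7: P(X<25.6) ≈ 0.557.
Too low — raise k to concentrate. Iterating converges to k ≈ 5.89.
Then θ = 13.7/(5.89−1) ≈ 2.8.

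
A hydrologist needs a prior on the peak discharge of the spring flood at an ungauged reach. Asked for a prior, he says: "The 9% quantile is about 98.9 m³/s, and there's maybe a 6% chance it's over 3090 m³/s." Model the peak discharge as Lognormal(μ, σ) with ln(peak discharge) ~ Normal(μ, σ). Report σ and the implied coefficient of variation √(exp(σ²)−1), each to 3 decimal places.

σ ≈ 1.189, CV ≈ 1.763

If T ~ Lognormal(μ,σ) then ln T ~ Normal(μ,σ), so the p-quantile of ln T is μ + z_p·σ.
ln(98.9) = 4.594 and ln(3090) = 8.036; z_{0.09} = -1.341, z_{0.94} = 1.555.
σ = (8.036 − 4.594)/(1.555 − (-1.341)) = 1.189.
μ = 4.594 − (-1.341)·1.189 = 6.188.
CV = √(exp(σ²)−1) = √(exp(1.4129)−1) = 1.763.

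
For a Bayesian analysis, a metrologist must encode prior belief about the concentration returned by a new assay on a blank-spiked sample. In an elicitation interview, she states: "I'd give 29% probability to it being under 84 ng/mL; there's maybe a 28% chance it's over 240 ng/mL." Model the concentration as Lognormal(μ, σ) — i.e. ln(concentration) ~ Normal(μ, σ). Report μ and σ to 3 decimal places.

μ ≈ 4.942, σ ≈ 0.924

If T ~ Lognormal(μ,σ) then ln T ~ Normal(μ,σ), so the p-quantile of ln T is μ + z_p·σ.
ln(84) = 4.431 and ln(240) = 5.481; z_{0.29} = -0.5534, z_{0.72} = 0.5828.
σ = (5.481 − 4.431)/(0.5828 − (-0.5534)) = 0.924.
μ = 4.431 − (-0.5534)·0.924 = 4.942.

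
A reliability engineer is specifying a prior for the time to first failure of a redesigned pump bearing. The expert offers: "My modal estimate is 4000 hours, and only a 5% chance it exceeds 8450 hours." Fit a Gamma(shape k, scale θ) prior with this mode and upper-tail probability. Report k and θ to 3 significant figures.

Gamma(k,θ) with k>1 has mode (k−1)θ, so θ = 4000/(k−1).
Need P(X < 8450) = 0.95 with θ tied to k this way. Start at k = 2, θ = 4000: P(X<8450) ≈ 0.624.
Too low — raise k to concentrate. Iterating converges to k ≈ 5.94.
Then θ = 4000/(5.94−1) ≈ 810.

k ≈ 5.94, θ ≈ 810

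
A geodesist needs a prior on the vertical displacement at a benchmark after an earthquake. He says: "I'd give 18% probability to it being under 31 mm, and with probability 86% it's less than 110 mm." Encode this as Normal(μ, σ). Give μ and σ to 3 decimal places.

The p-quantile of Normal(μ,σ) is μ + z_p·σ, with z_{0.18} = -0.9154 and z_{0.86} = 1.08.
Eliminate σ: μ = (z₂·x₁ − z₁·x₂)/(z₂ − z₁) = (1.08·31 − (-0.9154)·110)/1.996 = 67.235.
Then σ = (x₂ − x₁)/(z₂ − z₁) = (110 − 31)/1.996 = 39.585.

μ = 67.235, σ = 39.585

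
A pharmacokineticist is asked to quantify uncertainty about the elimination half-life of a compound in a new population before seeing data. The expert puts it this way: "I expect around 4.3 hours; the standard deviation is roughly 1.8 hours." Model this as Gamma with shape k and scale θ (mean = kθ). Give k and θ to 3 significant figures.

k ≈ 5.71, θ ≈ 0.753

For Gamma(k, scale θ): mean = kθ, variance = kθ², so CV = 1/√k.
CV = SD/mean = 1.8/4.3 = 0.4186, hence k = 1/CV² = 5.71.
Then θ = mean/k = 4.3/5.71 = 0.753.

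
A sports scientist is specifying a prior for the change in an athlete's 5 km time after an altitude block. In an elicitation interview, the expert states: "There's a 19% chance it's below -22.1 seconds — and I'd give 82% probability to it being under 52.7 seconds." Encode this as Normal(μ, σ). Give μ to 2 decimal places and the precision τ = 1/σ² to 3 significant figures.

The p-quantile of Normal(μ,σ) is μ + z_p·σ, with z_{0.19} = -0.8779 and z_{0.82} = 0.9154.
Eliminate σ: μ = (z₂·x₁ − z₁·x₂)/(z₂ − z₁) = (0.9154·-22.1 − (-0.8779)·52.7)/1.793 = 14.52.
Then σ = (x₂ − x₁)/(z₂ − z₁) = (52.7 − -22.1)/1.793 = 41.71.
Precision τ = 1/σ² = 1/41.71² = 0.000575.

μ = 14.52, τ = 0.000575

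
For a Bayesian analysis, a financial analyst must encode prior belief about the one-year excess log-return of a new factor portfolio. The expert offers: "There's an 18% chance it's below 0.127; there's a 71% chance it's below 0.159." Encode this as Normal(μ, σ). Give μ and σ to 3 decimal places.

For Normal(μ,σ), the p-quantile is μ + z_p·σ. Here z_{0.18} = -0.9154, z_{0.71} = 0.5534.
So 0.127 = μ − 0.9154σ and 0.159 = μ + 0.5534σ.
Subtracting: σ = (0.159 − 0.127)/(0.5534 − (-0.9154)) = 0.022.
Then μ = 0.127 − (-0.9154)·0.022 = 0.147.

μ = 0.147, σ = 0.022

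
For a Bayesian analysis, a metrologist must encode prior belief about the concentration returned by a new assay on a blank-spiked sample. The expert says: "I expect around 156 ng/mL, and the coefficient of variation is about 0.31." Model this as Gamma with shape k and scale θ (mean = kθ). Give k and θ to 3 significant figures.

k ≈ 10.4, θ ≈ 15

For Gamma(k, scale θ): mean = kθ, variance = kθ², so CV = 1/√k.
CV = 0.31, hence k = 1/CV² = 10.4.
Then θ = mean/k = 156/10.4 = 15.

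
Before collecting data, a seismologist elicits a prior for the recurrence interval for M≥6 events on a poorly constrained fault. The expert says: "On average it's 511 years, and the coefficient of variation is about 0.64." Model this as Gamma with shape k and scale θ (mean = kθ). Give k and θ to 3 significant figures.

k ≈ 2.44, θ ≈ 209

For Gamma(k, scale θ): mean = kθ, variance = kθ², so CV = 1/√k.
CV = 0.64, hence k = 1/CV² = 2.44.
Then θ = mean/k = 511/2.44 = 209.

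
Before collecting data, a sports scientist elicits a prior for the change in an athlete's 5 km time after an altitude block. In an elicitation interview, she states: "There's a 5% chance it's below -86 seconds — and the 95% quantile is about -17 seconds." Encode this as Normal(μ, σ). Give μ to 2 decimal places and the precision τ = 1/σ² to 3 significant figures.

μ = -51.50, τ = 0.00227

The p-quantile of Normal(μ,σ) is μ + z_p·σ, with z_{0.05} = -1.645 and z_{0.95} = 1.645.
Eliminate σ: μ = (z₂·x₁ − z₁·x₂)/(z₂ − z₁) = (1.645·-86 − (-1.645)·-17)/3.29 = -51.50.
Then σ = (x₂ − x₁)/(z₂ − z₁) = (-17 − -86)/3.29 = 20.97.
Precision τ = 1/σ² = 1/20.97² = 0.00227.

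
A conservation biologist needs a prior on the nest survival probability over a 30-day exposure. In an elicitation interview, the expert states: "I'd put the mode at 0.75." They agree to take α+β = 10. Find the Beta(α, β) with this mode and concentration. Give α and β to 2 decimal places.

For α,β > 1 the Beta mode is (α−1)/(α+β−2). With α+β = 10, the mode is (α−1)/8.
Set (α−1)/8 = 0.75 → α = 1 + 0.75·8 = 7.00.
β = 10 − α = 3.00.

α = 7.00, β = 3.00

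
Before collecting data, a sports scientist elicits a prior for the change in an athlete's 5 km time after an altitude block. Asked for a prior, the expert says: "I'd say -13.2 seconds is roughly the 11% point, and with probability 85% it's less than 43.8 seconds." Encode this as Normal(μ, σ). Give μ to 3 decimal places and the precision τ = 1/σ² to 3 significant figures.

μ = 17.694, τ = 0.00158

For Normal(μ,σ), the p-quantile is μ + z_p·σ. Here z_{0.11} = -1.227, z_{0.85} = 1.036.
So -13.2 = μ − 1.227σ and 43.8 = μ + 1.036σ.
Subtracting: σ = (43.8 − -13.2)/(1.036 − (-1.227)) = 25.188.
Then μ = -13.2 − (-1.227)·25.188 = 17.694.
Precision τ = 1/σ² = 1/25.19² = 0.00158.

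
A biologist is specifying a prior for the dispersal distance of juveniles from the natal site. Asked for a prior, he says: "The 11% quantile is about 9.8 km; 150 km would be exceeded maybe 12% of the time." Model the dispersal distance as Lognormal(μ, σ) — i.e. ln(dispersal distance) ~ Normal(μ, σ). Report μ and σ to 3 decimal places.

μ ≈ 3.676, σ ≈ 1.136

If T ~ Lognormal(μ,σ) then ln T ~ Normal(μ,σ), so the p-quantile of ln T is μ + z_p·σ.
ln(9.8) = 2.282 and ln(150) = 5.011; z_{0.11} = -1.227, z_{0.88} = 1.175.
σ = (5.011 − 2.282)/(1.175 − (-1.227)) = 1.136.
μ = 2.282 − (-1.227)·1.136 = 3.676.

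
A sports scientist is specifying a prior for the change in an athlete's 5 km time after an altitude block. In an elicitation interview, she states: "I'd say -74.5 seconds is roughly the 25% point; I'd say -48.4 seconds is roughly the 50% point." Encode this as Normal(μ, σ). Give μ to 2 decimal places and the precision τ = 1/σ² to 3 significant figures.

μ = -48.40, τ = 0.000668

For Normal(μ,σ), the p-quantile is μ + z_p·σ. Here z_{0.25} = -0.6745, z_{0.5} = 0.
So -74.5 = μ − 0.6745σ and -48.4 = μ + 0σ.
Subtracting: σ = (-48.4 − -74.5)/(0 − (-0.6745)) = 38.70.
Then μ = -74.5 − (-0.6745)·38.70 = -48.40.
Precision τ = 1/σ² = 1/38.7² = 0.000668.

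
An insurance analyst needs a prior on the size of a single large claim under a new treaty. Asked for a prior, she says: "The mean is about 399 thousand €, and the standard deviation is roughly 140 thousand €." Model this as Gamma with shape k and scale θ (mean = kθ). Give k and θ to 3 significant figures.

For Gamma(k, scale θ): mean = kθ, variance = kθ², so CV = 1/√k.
CV = SD/mean = 140/399 = 0.3509, hence k = 1/CV² = 8.12.
Then θ = mean/k = 399/8.12 = 49.1.

k ≈ 8.12, θ ≈ 49.1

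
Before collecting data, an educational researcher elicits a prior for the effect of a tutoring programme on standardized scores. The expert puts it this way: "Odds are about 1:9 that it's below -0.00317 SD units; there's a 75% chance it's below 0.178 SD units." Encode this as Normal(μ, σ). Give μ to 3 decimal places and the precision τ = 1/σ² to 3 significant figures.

For Normal(μ,σ), the p-quantile is μ + z_p·σ. Here z_{0.1} = -1.282, z_{0.75} = 0.6745.
So -0.00317 = μ − 1.282σ and 0.178 = μ + 0.6745σ.
Subtracting: σ = (0.178 − -0.00317)/(0.6745 − (-1.282)) = 0.093.
Then μ = -0.00317 − (-1.282)·0.093 = 0.116.
Precision τ = 1/σ² = 1/0.09262² = 117.

μ = 0.116, τ = 117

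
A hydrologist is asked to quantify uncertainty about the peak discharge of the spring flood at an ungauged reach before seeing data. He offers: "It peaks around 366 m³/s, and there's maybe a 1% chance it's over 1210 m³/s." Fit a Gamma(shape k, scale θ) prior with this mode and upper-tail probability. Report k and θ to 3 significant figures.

Gamma(k,θ) with k>1 has mode (k−1)θ, so θ = 366/(k−1).
Need P(X < 1210) = 0.99 with θ tied to k this way. Start at k = 2, θ = 366: P(X<1210) ≈ 0.842.
Too low — raise k to concentrate. Iterating converges to k ≈ 4.07.
Then θ = 366/(4.07−1) ≈ 119.

k ≈ 4.07, θ ≈ 119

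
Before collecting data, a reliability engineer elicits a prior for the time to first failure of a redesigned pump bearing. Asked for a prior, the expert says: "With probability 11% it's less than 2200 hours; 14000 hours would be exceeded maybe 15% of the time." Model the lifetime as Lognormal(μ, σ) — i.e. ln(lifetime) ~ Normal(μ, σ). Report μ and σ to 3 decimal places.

If T ~ Lognormal(μ,σ) then ln T ~ Normal(μ,σ), so the p-quantile of ln T is μ + z_p·σ.
ln(2200) = 7.696 and ln(14000) = 9.547; z_{0.11} = -1.227, z_{0.85} = 1.036.
σ = (9.547 − 7.696)/(1.036 − (-1.227)) = 0.818.
μ = 7.696 − (-1.227)·0.818 = 8.699.

μ ≈ 8.699, σ ≈ 0.818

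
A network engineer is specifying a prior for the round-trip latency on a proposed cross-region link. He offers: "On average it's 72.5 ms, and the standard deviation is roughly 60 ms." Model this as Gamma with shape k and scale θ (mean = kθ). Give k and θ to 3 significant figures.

For Gamma(k, scale θ): mean = kθ, variance = kθ², so CV = 1/√k.
CV = SD/mean = 60/72.5 = 0.8276, hence k = 1/CV² = 1.46.
Then θ = mean/k = 72.5/1.46 = 49.7.

k ≈ 1.46, θ ≈ 49.7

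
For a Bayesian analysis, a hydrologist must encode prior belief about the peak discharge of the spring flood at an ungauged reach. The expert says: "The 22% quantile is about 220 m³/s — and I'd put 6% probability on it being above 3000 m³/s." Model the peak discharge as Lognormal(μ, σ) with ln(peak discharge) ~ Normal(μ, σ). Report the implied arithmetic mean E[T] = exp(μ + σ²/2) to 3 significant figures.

If T ~ Lognormal(μ,σ) then ln T ~ Normal(μ,σ), so the p-quantile of ln T is μ + z_p·σ.
ln(220) = 5.394 and ln(3000) = 8.006; z_{0.22} = -0.7722, z_{0.94} = 1.555.
σ = (8.006 − 5.394)/(1.555 − (-0.7722)) = 1.123.
μ = 5.394 − (-0.7722)·1.123 = 6.261.
E[T] = exp(μ + σ²/2) = exp(6.261 + 0.6304) = 983 m³/s.

E[T] ≈ 983 m³/s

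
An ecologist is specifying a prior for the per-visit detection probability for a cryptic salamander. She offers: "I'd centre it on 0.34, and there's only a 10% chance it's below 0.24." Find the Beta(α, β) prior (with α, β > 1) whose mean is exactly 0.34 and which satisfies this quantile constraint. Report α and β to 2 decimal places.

With mean 0.34 fixed, write α = 0.34s, β = 0.66s where s = α+β.
Need P(θ < 0.24) = 0.1 under Beta(0.34s, 0.66s). Normal approximation: (q−m)/√(m(1−m)/s) ≈ z_{0.1} = -1.28, so s ≈ 0.34·0.66·(-1.28)²/(0.24−0.34)² = 36.9.
At s = 36.9: P(θ<0.24) ≈ 0.094. Adjusting to match 0.1 gives s ≈ 34.92.
So α = 0.34·34.92 ≈ 11.87, β = 0.66·34.92 ≈ 23.05.

α ≈ 11.87, β ≈ 23.05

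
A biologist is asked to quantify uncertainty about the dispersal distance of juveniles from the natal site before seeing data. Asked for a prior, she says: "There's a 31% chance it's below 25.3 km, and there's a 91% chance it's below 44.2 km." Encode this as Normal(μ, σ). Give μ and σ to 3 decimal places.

For Normal(μ,σ), the p-quantile is μ + z_p·σ. Here z_{0.31} = -0.4959, z_{0.91} = 1.341.
So 25.3 = μ − 0.4959σ and 44.2 = μ + 1.341σ.
Subtracting: σ = (44.2 − 25.3)/(1.341 − (-0.4959)) = 10.291.
Then μ = 25.3 − (-0.4959)·10.291 = 30.403.

μ = 30.403, σ = 10.291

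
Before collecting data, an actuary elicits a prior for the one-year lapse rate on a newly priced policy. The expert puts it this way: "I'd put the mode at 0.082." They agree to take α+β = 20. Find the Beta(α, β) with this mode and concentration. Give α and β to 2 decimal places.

For α,β > 1 the Beta mode is (α−1)/(α+β−2). With α+β = 20, the mode is (α−1)/18.
Set (α−1)/18 = 0.082 → α = 1 + 0.082·18 = 2.48.
β = 20 − α = 17.52.

α = 2.48, β = 17.52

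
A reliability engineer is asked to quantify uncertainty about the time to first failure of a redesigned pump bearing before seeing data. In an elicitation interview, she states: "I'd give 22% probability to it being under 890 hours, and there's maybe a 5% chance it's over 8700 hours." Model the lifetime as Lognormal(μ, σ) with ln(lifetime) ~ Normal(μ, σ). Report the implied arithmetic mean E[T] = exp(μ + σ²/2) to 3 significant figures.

E[T] ≈ 2880 hours

If T ~ Lognormal(μ,σ) then ln T ~ Normal(μ,σ), so the p-quantile of ln T is μ + z_p·σ.
ln(890) = 6.791 and ln(8700) = 9.071; z_{0.22} = -0.7722, z_{0.95} = 1.645.
σ = (9.071 − 6.791)/(1.645 − (-0.7722)) = 0.943.
μ = 6.791 − (-0.7722)·0.943 = 7.520.
E[T] = exp(μ + σ²/2) = exp(7.520 + 0.4449) = 2880 hours.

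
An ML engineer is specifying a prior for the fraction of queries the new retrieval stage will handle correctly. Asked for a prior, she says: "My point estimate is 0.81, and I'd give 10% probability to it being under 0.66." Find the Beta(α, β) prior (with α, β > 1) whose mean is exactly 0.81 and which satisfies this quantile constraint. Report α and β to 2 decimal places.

With mean 0.81 fixed, write α = 0.81s, β = 0.19s where s = α+β.
Need P(θ < 0.66) = 0.1 under Beta(0.81s, 0.19s). Normal approximation: (q−m)/√(m(1−m)/s) ≈ z_{0.1} = -1.28, so s ≈ 0.81·0.19·(-1.28)²/(0.66−0.81)² = 11.2.
At s = 11.2: P(θ<0.66) ≈ 0.107. Adjusting to match 0.1 gives s ≈ 12.13.
So α = 0.81·12.13 ≈ 9.82, β = 0.19·12.13 ≈ 2.30.

α ≈ 9.82, β ≈ 2.30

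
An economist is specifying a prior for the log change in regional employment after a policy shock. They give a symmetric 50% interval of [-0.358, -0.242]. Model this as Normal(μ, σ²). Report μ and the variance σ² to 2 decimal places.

μ = -0.30, σ² = 0.01

A symmetric 50% interval runs μ ± z·σ with z = 0.6745.
Half-width = 0.058, so σ = 0.058/0.6745 = 0.086 and σ² = 0.01.
μ is the interval midpoint, -0.30.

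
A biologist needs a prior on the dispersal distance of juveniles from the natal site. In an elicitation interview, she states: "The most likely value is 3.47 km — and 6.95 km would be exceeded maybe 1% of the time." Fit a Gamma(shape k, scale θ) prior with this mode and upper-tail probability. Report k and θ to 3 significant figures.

Gamma(k,θ) with k>1 has mode (k−1)θ, so θ = 3.47/(k−1).
Need P(X < 6.95) = 0.99 with θ tied to k this way. Start at k = 2, θ = 3.47: P(X<6.95) ≈ 0.595.
Too low — raise k to concentrate. Iterating converges to k ≈ 11.2.
Then θ = 3.47/(11.2−1) ≈ 0.341.

k ≈ 11.2, θ ≈ 0.341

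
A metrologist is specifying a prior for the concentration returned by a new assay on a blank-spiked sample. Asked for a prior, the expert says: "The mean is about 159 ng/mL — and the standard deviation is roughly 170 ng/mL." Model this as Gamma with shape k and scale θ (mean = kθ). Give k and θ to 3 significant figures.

For Gamma(k, scale θ): mean = kθ, variance = kθ², so CV = 1/√k.
CV = SD/mean = 170/159 = 1.069, hence k = 1/CV² = 0.875.
Then θ = mean/k = 159/0.875 = 182.

k ≈ 0.875, θ ≈ 182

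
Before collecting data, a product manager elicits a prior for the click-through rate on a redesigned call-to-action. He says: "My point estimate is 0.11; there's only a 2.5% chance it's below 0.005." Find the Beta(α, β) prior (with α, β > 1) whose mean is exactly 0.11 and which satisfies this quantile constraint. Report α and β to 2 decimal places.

With mean 0.11 fixed, write α = 0.11s, β = 0.89s where s = α+β.
Need P(θ < 0.005) = 0.025 under Beta(0.11s, 0.89s). Normal approximation: (q−m)/√(m(1−m)/s) ≈ z_{0.025} = -1.96, so s ≈ 0.11·0.89·(-1.96)²/(0.005−0.11)² = 34.1.
At s = 34.1: P(θ<0.005) ≈ 0.000. Adjusting to match 0.025 gives s ≈ 10.73.
So α = 0.11·10.73 ≈ 1.18, β = 0.89·10.73 ≈ 9.55.

α ≈ 1.18, β ≈ 9.55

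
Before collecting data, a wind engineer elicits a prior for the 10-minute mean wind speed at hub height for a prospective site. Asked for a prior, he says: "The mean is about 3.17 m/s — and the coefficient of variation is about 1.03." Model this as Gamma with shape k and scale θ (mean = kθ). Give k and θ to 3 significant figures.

For Gamma(k, scale θ): mean = kθ, variance = kθ², so CV = 1/√k.
CV = 1.03, hence k = 1/CV² = 0.943.
Then θ = mean/k = 3.17/0.943 = 3.36.

k ≈ 0.943, θ ≈ 3.36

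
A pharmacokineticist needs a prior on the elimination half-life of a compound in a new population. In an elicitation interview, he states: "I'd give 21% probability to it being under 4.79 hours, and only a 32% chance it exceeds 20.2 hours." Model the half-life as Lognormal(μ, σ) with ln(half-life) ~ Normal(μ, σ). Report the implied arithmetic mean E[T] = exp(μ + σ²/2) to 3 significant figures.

If T ~ Lognormal(μ,σ) then ln T ~ Normal(μ,σ), so the p-quantile of ln T is μ + z_p·σ.
ln(4.79) = 1.567 and ln(20.2) = 3.006; z_{0.21} = -0.8064, z_{0.68} = 0.4677.
σ = (3.006 − 1.567)/(0.4677 − (-0.8064)) = 1.130.
μ = 1.567 − (-0.8064)·1.130 = 2.477.
E[T] = exp(μ + σ²/2) = exp(2.477 + 0.6379) = 22.5 hours.

E[T] ≈ 22.5 hours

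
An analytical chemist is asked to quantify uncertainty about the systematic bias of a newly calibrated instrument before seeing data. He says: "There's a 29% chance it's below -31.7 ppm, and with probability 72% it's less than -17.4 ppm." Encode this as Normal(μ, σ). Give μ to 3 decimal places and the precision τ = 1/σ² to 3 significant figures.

The p-quantile of Normal(μ,σ) is μ + z_p·σ, with z_{0.29} = -0.5534 and z_{0.72} = 0.5828.
Eliminate σ: μ = (z₂·x₁ − z₁·x₂)/(z₂ − z₁) = (0.5828·-31.7 − (-0.5534)·-17.4)/1.136 = -24.735.
Then σ = (x₂ − x₁)/(z₂ − z₁) = (-17.4 − -31.7)/1.136 = 12.586.
Precision τ = 1/σ² = 1/12.59² = 0.00631.

μ = -24.735, τ = 0.00631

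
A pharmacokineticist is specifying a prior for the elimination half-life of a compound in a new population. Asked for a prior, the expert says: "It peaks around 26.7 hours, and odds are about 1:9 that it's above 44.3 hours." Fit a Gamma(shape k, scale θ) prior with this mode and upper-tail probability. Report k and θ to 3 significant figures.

k ≈ 8.36, θ ≈ 3.63

Gamma(k,θ) with k>1 has mode (k−1)θ, so θ = 26.7/(k−1).
Need P(X < 44.3) = 0.9 with θ tied to k this way. Start at k = 2, θ = 26.7: P(X<44.3) ≈ 0.494.
Too low — raise k to concentrate. Iterating converges to k ≈ 8.36.
Then θ = 26.7/(8.36−1) ≈ 3.63.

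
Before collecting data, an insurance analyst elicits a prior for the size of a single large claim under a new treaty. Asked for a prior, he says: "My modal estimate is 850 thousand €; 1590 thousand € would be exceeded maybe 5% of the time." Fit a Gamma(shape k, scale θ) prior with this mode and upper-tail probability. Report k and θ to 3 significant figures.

k ≈ 8.09, θ ≈ 120

Gamma(k,θ) with k>1 has mode (k−1)θ, so θ = 850/(k−1).
Need P(X < 1590) = 0.95 with θ tied to k this way. Start at k = 2, θ = 850: P(X<1590) ≈ 0.558.
Too low — raise k to concentrate. Iterating converges to k ≈ 8.09.
Then θ = 850/(8.09−1) ≈ 120.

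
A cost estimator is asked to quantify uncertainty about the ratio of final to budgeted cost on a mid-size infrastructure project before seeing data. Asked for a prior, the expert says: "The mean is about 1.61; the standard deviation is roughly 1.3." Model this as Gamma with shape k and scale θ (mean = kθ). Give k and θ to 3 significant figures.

k ≈ 1.53, θ ≈ 1.05

For Gamma(k, scale θ): mean = kθ, variance = kθ², so CV = 1/√k.
CV = SD/mean = 1.3/1.61 = 0.8075, hence k = 1/CV² = 1.53.
Then θ = mean/k = 1.61/1.53 = 1.05.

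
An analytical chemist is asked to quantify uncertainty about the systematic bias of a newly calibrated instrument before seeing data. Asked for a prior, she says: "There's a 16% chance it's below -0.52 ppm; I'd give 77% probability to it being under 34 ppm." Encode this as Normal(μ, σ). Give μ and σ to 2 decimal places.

The p-quantile of Normal(μ,σ) is μ + z_p·σ, with z_{0.16} = -0.9945 and z_{0.77} = 0.7388.
Eliminate σ: μ = (z₂·x₁ − z₁·x₂)/(z₂ − z₁) = (0.7388·-0.52 − (-0.9945)·34)/1.733 = 19.29.
Then σ = (x₂ − x₁)/(z₂ − z₁) = (34 − -0.52)/1.733 = 19.92.

μ = 19.29, σ = 19.92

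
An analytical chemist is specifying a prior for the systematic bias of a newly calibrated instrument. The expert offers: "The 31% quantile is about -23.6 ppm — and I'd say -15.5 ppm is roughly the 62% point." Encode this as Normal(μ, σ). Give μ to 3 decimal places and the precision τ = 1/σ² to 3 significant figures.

The p-quantile of Normal(μ,σ) is μ + z_p·σ, with z_{0.31} = -0.4959 and z_{0.62} = 0.3055.
Eliminate σ: μ = (z₂·x₁ − z₁·x₂)/(z₂ − z₁) = (0.3055·-23.6 − (-0.4959)·-15.5)/0.8013 = -18.588.
Then σ = (x₂ − x₁)/(z₂ − z₁) = (-15.5 − -23.6)/0.8013 = 10.108.
Precision τ = 1/σ² = 1/10.11² = 0.00979.

μ = -18.588, τ = 0.00979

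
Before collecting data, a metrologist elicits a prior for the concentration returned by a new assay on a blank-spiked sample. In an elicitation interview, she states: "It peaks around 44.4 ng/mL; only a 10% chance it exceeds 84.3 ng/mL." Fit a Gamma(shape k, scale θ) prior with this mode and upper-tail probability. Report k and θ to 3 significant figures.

k ≈ 5.65, θ ≈ 9.55

Gamma(k,θ) with k>1 has mode (k−1)θ, so θ = 44.4/(k−1).
Need P(X < 84.3) = 0.9 with θ tied to k this way. Start at k = 2, θ = 44.4: P(X<84.3) ≈ 0.566.
Too low — raise k to concentrate. Iterating converges to k ≈ 5.65.
Then θ = 44.4/(5.65−1) ≈ 9.55.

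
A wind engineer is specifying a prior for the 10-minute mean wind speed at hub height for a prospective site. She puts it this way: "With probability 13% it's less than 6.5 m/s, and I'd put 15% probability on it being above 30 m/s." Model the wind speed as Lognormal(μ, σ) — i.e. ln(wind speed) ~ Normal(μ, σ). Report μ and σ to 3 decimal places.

μ ≈ 2.668, σ ≈ 0.707

If T ~ Lognormal(μ,σ) then ln T ~ Normal(μ,σ), so the p-quantile of ln T is μ + z_p·σ.
ln(6.5) = 1.872 and ln(30) = 3.401; z_{0.13} = -1.126, z_{0.85} = 1.036.
σ = (3.401 − 1.872)/(1.036 − (-1.126)) = 0.707.
μ = 1.872 − (-1.126)·0.707 = 2.668.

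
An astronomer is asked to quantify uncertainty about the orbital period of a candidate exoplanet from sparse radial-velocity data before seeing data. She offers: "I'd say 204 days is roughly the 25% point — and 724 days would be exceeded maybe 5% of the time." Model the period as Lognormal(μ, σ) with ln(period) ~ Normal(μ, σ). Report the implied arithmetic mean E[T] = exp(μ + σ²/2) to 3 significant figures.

If T ~ Lognormal(μ,σ) then ln T ~ Normal(μ,σ), so the p-quantile of ln T is μ + z_p·σ.
ln(204) = 5.318 and ln(724) = 6.585; z_{0.25} = -0.6745, z_{0.95} = 1.645.
σ = (6.585 − 5.318)/(1.645 − (-0.6745)) = 0.546.
μ = 5.318 − (-0.6745)·0.546 = 5.686.
E[T] = exp(μ + σ²/2) = exp(5.686 + 0.1491) = 342 days.

E[T] ≈ 342 days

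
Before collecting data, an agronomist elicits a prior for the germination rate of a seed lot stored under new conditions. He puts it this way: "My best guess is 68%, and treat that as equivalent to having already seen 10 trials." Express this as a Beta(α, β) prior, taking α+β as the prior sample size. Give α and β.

Under the effective-sample-size interpretation, Beta(α, β) has prior mean α/(α+β) and prior sample size α+β.
So α+β = 10 and α/(α+β) = 0.68, giving α = 0.68·10 = 6.8 and β = 10 − 6.8 = 3.2.

α = 6.8, β = 3.2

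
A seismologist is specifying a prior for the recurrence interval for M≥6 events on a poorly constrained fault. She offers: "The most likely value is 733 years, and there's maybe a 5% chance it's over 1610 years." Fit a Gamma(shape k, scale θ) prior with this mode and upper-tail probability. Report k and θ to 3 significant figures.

Gamma(k,θ) with k>1 has mode (k−1)θ, so θ = 733/(k−1).
Need P(X < 1610) = 0.95 with θ tied to k this way. Start at k = 2, θ = 733: P(X<1610) ≈ 0.645.
Too low — raise k to concentrate. Iterating converges to k ≈ 5.44.
Then θ = 733/(5.44−1) ≈ 165.

k ≈ 5.44, θ ≈ 165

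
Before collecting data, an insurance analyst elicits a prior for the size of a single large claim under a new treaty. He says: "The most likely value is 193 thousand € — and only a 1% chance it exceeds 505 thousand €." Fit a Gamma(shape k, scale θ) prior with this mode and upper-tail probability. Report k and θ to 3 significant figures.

k ≈ 6.02, θ ≈ 38.4

Gamma(k,θ) with k>1 has mode (k−1)θ, so θ = 193/(k−1).
Need P(X < 505) = 0.99 with θ tied to k this way. Start at k = 2, θ = 193: P(X<505) ≈ 0.736.
Too low — raise k to concentrate. Iterating converges to k ≈ 6.02.
Then θ = 193/(6.02−1) ≈ 38.4.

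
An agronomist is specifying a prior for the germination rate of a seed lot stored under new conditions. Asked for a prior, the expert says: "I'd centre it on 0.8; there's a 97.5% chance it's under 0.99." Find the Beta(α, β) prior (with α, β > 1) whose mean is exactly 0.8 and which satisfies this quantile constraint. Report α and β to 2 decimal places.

With mean 0.8 fixed, write α = 0.8s, β = 0.2s where s = α+β.
Need P(θ < 0.99) = 0.975 under Beta(0.8s, 0.2s). Normal approximation: (q−m)/√(m(1−m)/s) ≈ z_{0.975} = 1.96, so s ≈ 0.8·0.2·(1.96)²/(0.99−0.8)² = 17.0.
At s = 17.0: P(θ<0.99) ≈ 1.000. Adjusting to match 0.975 gives s ≈ 5.90.
So α = 0.8·5.90 ≈ 4.72, β = 0.2·5.90 ≈ 1.18.

α ≈ 4.72, β ≈ 1.18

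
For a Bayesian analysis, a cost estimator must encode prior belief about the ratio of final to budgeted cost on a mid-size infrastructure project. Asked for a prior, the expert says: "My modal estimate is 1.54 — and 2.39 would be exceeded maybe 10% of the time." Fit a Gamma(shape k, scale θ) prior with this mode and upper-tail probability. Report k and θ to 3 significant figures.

Gamma(k,θ) with k>1 has mode (k−1)θ, so θ = 1.54/(k−1).
Need P(X < 2.39) = 0.9 with θ tied to k this way. Start at k = 2, θ = 1.54: P(X<2.39) ≈ 0.459.
Too low — raise k to concentrate. Iterating converges to k ≈ 10.7.
Then θ = 1.54/(10.7−1) ≈ 0.159.

k ≈ 10.7, θ ≈ 0.159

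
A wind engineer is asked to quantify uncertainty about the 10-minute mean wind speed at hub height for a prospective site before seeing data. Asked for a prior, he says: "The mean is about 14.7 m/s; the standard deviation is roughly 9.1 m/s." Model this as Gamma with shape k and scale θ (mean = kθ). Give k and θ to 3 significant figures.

For Gamma(k, scale θ): mean = kθ, variance = kθ², so CV = 1/√k.
CV = SD/mean = 9.1/14.7 = 0.619, hence k = 1/CV² = 2.61.
Then θ = mean/k = 14.7/2.61 = 5.63.

k ≈ 2.61, θ ≈ 5.63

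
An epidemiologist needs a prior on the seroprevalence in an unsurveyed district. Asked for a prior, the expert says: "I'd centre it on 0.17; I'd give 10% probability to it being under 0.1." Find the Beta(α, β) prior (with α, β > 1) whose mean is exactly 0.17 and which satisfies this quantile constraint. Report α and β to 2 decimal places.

With mean 0.17 fixed, write α = 0.17s, β = 0.83s where s = α+β.
Need P(θ < 0.1) = 0.1 under Beta(0.17s, 0.83s). Normal approximation: (q−m)/√(m(1−m)/s) ≈ z_{0.1} = -1.28, so s ≈ 0.17·0.83·(-1.28)²/(0.1−0.17)² = 47.3.
At s = 47.3: P(θ<0.1) ≈ 0.084. Adjusting to match 0.1 gives s ≈ 41.61.
So α = 0.17·41.61 ≈ 7.07, β = 0.83·41.61 ≈ 34.53.

α ≈ 7.07, β ≈ 34.53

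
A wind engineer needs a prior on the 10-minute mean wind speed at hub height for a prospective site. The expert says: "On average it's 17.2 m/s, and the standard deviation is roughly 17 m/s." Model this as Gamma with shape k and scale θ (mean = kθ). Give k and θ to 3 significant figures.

For Gamma(k, scale θ): mean = kθ, variance = kθ², so CV = 1/√k.
CV = SD/mean = 17/17.2 = 0.9884, hence k = 1/CV² = 1.02.
Then θ = mean/k = 17.2/1.02 = 16.8.

k ≈ 1.02, θ ≈ 16.8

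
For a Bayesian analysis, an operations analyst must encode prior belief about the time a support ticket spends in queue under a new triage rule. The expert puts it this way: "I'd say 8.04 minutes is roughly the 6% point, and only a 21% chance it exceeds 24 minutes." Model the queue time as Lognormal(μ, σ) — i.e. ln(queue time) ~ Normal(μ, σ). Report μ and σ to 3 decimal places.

If T ~ Lognormal(μ,σ) then ln T ~ Normal(μ,σ), so the p-quantile of ln T is μ + z_p·σ.
ln(8.04) = 2.084 and ln(24) = 3.178; z_{0.06} = -1.555, z_{0.79} = 0.8064.
σ = (3.178 − 2.084)/(0.8064 − (-1.555)) = 0.463.
μ = 2.084 − (-1.555)·0.463 = 2.805.

μ ≈ 2.805, σ ≈ 0.463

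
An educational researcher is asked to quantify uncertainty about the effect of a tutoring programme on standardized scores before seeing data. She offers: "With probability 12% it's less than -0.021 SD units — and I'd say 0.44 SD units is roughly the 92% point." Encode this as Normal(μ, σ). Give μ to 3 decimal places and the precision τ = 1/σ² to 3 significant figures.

The p-quantile of Normal(μ,σ) is μ + z_p·σ, with z_{0.12} = -1.175 and z_{0.92} = 1.405.
Eliminate σ: μ = (z₂·x₁ − z₁·x₂)/(z₂ − z₁) = (1.405·-0.021 − (-1.175)·0.44)/2.58 = 0.189.
Then σ = (x₂ − x₁)/(z₂ − z₁) = (0.44 − -0.021)/2.58 = 0.179.
Precision τ = 1/σ² = 1/0.1787² = 31.3.

μ = 0.189, τ = 31.3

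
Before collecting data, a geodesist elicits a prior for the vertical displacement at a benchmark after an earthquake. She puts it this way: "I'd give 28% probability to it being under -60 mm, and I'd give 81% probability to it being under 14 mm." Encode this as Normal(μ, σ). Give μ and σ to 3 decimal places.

μ = -30.474, σ = 50.659

The p-quantile of Normal(μ,σ) is μ + z_p·σ, with z_{0.28} = -0.5828 and z_{0.81} = 0.8779.
Eliminate σ: μ = (z₂·x₁ − z₁·x₂)/(z₂ − z₁) = (0.8779·-60 − (-0.5828)·14)/1.461 = -30.474.
Then σ = (x₂ − x₁)/(z₂ − z₁) = (14 − -60)/1.461 = 50.659.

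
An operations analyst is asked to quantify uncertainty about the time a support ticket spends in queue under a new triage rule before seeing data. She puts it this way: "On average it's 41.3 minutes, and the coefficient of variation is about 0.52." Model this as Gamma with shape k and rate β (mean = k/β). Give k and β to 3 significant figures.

For Gamma(k, rate β): mean = k/β, variance = k/β², so CV = 1/√k.
CV = 0.52, hence k = 1/CV² = 3.7.
Then β = k/mean = 3.7/41.3 = 0.0895.

k ≈ 3.7, β ≈ 0.0895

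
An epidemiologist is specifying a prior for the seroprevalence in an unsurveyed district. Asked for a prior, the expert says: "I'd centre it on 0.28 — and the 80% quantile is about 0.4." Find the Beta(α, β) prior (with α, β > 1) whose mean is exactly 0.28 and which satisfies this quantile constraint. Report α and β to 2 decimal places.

With mean 0.28 fixed, write α = 0.28s, β = 0.72s where s = α+β.
Need P(θ < 0.4) = 0.8 under Beta(0.28s, 0.72s). Normal approximation: (q−m)/√(m(1−m)/s) ≈ z_{0.8} = 0.842, so s ≈ 0.28·0.72·(0.842)²/(0.4−0.28)² = 9.9.
At s = 9.9: P(θ<0.4) ≈ 0.809. Adjusting to match 0.8 gives s ≈ 9.05.
So α = 0.28·9.05 ≈ 2.54, β = 0.72·9.05 ≈ 6.52.

α ≈ 2.54, β ≈ 6.52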